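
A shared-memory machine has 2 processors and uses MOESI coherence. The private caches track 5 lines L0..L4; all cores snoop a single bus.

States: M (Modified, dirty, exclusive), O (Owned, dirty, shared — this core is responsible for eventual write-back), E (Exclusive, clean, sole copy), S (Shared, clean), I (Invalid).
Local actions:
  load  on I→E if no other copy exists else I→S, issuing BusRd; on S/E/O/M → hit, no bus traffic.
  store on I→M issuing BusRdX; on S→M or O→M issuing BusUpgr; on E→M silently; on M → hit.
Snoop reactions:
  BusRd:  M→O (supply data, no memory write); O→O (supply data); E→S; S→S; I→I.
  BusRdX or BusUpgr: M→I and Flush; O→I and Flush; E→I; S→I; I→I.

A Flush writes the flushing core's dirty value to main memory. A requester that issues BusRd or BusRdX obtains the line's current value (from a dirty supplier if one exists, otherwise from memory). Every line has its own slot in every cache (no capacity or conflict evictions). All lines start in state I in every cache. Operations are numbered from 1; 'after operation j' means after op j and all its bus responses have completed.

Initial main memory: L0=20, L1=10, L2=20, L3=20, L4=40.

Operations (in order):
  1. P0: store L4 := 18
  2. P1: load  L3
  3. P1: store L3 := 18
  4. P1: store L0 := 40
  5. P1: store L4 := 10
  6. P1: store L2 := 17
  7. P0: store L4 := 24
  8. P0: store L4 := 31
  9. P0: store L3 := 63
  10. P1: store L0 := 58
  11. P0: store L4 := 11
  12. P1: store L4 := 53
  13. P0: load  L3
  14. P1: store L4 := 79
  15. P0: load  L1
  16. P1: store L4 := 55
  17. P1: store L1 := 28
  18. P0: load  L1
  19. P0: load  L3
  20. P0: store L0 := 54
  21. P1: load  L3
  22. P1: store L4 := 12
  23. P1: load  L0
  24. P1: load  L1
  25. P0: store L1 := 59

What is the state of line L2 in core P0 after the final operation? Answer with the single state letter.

1. P0: store L4 := 18  bus=[BusRdX]  L4: P0=M P1=I  mem[L4]=40
2. P1: load  L3  bus=[BusRd]  L3: P0=I P1=E  mem[L3]=20
3. P1: store L3 := 18  bus=[-]  L3: P0=I P1=M  mem[L3]=20
4. P1: store L0 := 40  bus=[BusRdX]  L0: P0=I P1=M  mem[L0]=20
5. P1: store L4 := 10  bus=[BusRdX,Flush]  L4: P0=I P1=M  mem[L4]=18
6. P1: store L2 := 17  bus=[BusRdX]  L2: P0=I P1=M  mem[L2]=20
7. P0: store L4 := 24  bus=[BusRdX,Flush]  L4: P0=M P1=I  mem[L4]=10
8. P0: store L4 := 31  bus=[-]  L4: P0=M P1=I  mem[L4]=10
9. P0: store L3 := 63  bus=[BusRdX,Flush]  L3: P0=M P1=I  mem[L3]=18
10. P1: store L0 := 58  bus=[-]  L0: P0=I P1=M  mem[L0]=20
11. P0: store L4 := 11  bus=[-]  L4: P0=M P1=I  mem[L4]=10
12. P1: store L4 := 53  bus=[BusRdX,Flush]  L4: P0=I P1=M  mem[L4]=11
13. P0: load  L3  bus=[-]  L3: P0=M P1=I  mem[L3]=18
14. P1: store L4 := 79  bus=[-]  L4: P0=I P1=M  mem[L4]=11
15. P0: load  L1  bus=[BusRd]  L1: P0=E P1=I  mem[L1]=10
16. P1: store L4 := 55  bus=[-]  L4: P0=I P1=M  mem[L4]=11
17. P1: store L1 := 28  bus=[BusRdX]  L1: P0=I P1=M  mem[L1]=10
18. P0: load  L1  bus=[BusRd]  L1: P0=S P1=O  mem[L1]=10
19. P0: load  L3  bus=[-]  L3: P0=M P1=I  mem[L3]=18
20. P0: store L0 := 54  bus=[BusRdX,Flush]  L0: P0=M P1=I  mem[L0]=58
21. P1: load  L3  bus=[BusRd]  L3: P0=O P1=S  mem[L3]=18
22. P1: store L4 := 12  bus=[-]  L4: P0=I P1=M  mem[L4]=11
23. P1: load  L0  bus=[BusRd]  L0: P0=O P1=S  mem[L0]=58
24. P1: load  L1  bus=[-]  L1: P0=S P1=O  mem[L1]=10
25. P0: store L1 := 59  bus=[BusUpgr,Flush]  L1: P0=M P1=I  mem[L1]=28

state = I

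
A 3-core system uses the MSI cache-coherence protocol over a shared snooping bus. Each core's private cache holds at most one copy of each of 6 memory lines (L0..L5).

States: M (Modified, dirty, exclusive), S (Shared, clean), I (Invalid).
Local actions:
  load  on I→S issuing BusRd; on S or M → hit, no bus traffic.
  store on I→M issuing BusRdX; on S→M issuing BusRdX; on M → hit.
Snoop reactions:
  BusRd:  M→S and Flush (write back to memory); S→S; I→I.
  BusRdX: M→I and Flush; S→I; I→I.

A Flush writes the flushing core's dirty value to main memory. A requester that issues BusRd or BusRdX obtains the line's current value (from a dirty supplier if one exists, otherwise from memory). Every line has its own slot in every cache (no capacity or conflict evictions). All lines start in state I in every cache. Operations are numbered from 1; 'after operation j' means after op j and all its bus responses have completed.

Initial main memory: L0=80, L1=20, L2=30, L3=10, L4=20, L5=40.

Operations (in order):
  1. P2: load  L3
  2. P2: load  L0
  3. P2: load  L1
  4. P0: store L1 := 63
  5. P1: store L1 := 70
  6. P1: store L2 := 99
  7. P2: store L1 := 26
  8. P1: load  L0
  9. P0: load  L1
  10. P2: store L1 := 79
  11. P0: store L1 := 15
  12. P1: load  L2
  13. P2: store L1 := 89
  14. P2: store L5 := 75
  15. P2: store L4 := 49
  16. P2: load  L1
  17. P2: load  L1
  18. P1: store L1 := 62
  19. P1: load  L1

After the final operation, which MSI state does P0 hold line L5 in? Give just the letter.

state = I

step 1: P2: load  L3  ⟶  IIS  (L3)  txn=BusRd  M[L3]=10
step 2: P2: load  L0  ⟶  IIS  (L0)  txn=BusRd  M[L0]=80
step 3: P2: load  L1  ⟶  IIS  (L1)  txn=BusRd  M[L1]=20
step 4: P0: store L1 := 63  ⟶  MII  (L1)  txn=BusRdX  M[L1]=20
step 5: P1: store L1 := 70  ⟶  IMI  (L1)  txn=BusRdX+Flush  M[L1]=63
step 6: P1: store L2 := 99  ⟶  IMI  (L2)  txn=BusRdX  M[L2]=30
step 7: P2: store L1 := 26  ⟶  IIM  (L1)  txn=BusRdX+Flush  M[L1]=70
step 8: P1: load  L0  ⟶  ISS  (L0)  txn=BusRd  M[L0]=80
step 9: P0: load  L1  ⟶  SIS  (L1)  txn=BusRd+Flush  M[L1]=26
step 10: P2: store L1 := 79  ⟶  IIM  (L1)  txn=BusRdX  M[L1]=26
step 11: P0: store L1 := 15  ⟶  MII  (L1)  txn=BusRdX+Flush  M[L1]=79
step 12: P1: load  L2  ⟶  IMI  (L2)  txn=∅  M[L2]=30
step 13: P2: store L1 := 89  ⟶  IIM  (L1)  txn=BusRdX+Flush  M[L1]=15
step 14: P2: store L5 := 75  ⟶  IIM  (L5)  txn=BusRdX  M[L5]=40
step 15: P2: store L4 := 49  ⟶  IIM  (L4)  txn=BusRdX  M[L4]=20
step 16: P2: load  L1  ⟶  IIM  (L1)  txn=∅  M[L1]=15
step 17: P2: load  L1  ⟶  IIM  (L1)  txn=∅  M[L1]=15
step 18: P1: store L1 := 62  ⟶  IMI  (L1)  txn=BusRdX+Flush  M[L1]=89
step 19: P1: load  L1  ⟶  IMI  (L1)  txn=∅  M[L1]=89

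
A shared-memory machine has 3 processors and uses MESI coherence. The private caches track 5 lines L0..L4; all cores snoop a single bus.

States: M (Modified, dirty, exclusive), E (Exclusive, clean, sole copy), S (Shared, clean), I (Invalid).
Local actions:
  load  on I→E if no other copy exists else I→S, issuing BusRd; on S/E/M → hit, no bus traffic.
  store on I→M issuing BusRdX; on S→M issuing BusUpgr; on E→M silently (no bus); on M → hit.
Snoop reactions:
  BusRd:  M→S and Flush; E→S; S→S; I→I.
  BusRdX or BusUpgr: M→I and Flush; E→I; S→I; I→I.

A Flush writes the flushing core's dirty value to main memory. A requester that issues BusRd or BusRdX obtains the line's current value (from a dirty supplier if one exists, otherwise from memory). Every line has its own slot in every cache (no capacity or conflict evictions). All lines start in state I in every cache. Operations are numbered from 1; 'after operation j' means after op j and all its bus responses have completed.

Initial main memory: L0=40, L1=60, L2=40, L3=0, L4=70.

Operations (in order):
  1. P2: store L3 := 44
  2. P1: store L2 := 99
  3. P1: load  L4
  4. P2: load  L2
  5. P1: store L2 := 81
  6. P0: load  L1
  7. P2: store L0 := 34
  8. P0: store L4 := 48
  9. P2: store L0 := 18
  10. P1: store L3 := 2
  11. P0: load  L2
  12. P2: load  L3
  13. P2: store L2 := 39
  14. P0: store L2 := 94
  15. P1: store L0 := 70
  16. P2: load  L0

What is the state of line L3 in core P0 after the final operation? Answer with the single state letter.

state = I

[1] P2: store L3 := 44 | P0:I, P1:I, P2:M(44) | bus: BusRdX
[2] P1: store L2 := 99 | P0:I, P1:M(99), P2:I | bus: BusRdX
[3] P1: load  L4 | P0:I, P1:E(70), P2:I | bus: BusRd
[4] P2: load  L2 | P0:I, P1:S(99), P2:S(99) | bus: BusRd,Flush
[5] P1: store L2 := 81 | P0:I, P1:M(81), P2:I | bus: BusUpgr
[6] P0: load  L1 | P0:E(60), P1:I, P2:I | bus: BusRd
[7] P2: store L0 := 34 | P0:I, P1:I, P2:M(34) | bus: BusRdX
[8] P0: store L4 := 48 | P0:M(48), P1:I, P2:I | bus: BusRdX
[9] P2: store L0 := 18 | P0:I, P1:I, P2:M(18) | bus: none
[10] P1: store L3 := 2 | P0:I, P1:M(2), P2:I | bus: BusRdX,Flush
[11] P0: load  L2 | P0:S(81), P1:S(81), P2:I | bus: BusRd,Flush
[12] P2: load  L3 | P0:I, P1:S(2), P2:S(2) | bus: BusRd,Flush
[13] P2: store L2 := 39 | P0:I, P1:I, P2:M(39) | bus: BusRdX
[14] P0: store L2 := 94 | P0:M(94), P1:I, P2:I | bus: BusRdX,Flush
[15] P1: store L0 := 70 | P0:I, P1:M(70), P2:I | bus: BusRdX,Flush
[16] P2: load  L0 | P0:I, P1:S(70), P2:S(70) | bus: BusRd,Flush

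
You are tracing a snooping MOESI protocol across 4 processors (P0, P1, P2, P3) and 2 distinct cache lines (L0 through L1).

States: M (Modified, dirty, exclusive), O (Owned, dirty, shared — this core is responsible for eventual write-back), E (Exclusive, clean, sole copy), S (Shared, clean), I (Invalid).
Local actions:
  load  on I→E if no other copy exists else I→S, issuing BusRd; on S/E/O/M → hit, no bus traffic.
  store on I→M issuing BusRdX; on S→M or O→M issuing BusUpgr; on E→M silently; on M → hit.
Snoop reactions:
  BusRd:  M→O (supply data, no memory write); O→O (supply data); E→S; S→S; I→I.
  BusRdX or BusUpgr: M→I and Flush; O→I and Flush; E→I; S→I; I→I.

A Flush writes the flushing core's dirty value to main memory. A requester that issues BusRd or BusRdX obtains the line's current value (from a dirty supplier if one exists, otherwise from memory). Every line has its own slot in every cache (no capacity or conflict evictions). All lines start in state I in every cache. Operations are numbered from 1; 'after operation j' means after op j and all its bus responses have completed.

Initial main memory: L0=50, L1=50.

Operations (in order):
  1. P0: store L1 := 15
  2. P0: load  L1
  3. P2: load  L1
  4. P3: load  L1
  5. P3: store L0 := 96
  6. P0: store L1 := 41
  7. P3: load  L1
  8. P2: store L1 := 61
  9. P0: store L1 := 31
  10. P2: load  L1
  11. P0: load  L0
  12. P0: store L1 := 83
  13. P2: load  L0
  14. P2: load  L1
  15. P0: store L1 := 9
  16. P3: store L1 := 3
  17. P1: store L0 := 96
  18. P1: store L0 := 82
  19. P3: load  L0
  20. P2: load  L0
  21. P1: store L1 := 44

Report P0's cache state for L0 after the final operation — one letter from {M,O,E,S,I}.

state = I

1. P0: store L1 := 15  bus=[BusRdX]  L1: P0=M P1=I P2=I P3=I  mem[L1]=50
2. P0: load  L1  bus=[-]  L1: P0=M P1=I P2=I P3=I  mem[L1]=50
3. P2: load  L1  bus=[BusRd]  L1: P0=O P1=I P2=S P3=I  mem[L1]=50
4. P3: load  L1  bus=[BusRd]  L1: P0=O P1=I P2=S P3=S  mem[L1]=50
5. P3: store L0 := 96  bus=[BusRdX]  L0: P0=I P1=I P2=I P3=M  mem[L0]=50
6. P0: store L1 := 41  bus=[BusUpgr]  L1: P0=M P1=I P2=I P3=I  mem[L1]=50
7. P3: load  L1  bus=[BusRd]  L1: P0=O P1=I P2=I P3=S  mem[L1]=50
8. P2: store L1 := 61  bus=[BusRdX,Flush]  L1: P0=I P1=I P2=M P3=I  mem[L1]=41
9. P0: store L1 := 31  bus=[BusRdX,Flush]  L1: P0=M P1=I P2=I P3=I  mem[L1]=61
10. P2: load  L1  bus=[BusRd]  L1: P0=O P1=I P2=S P3=I  mem[L1]=61
11. P0: load  L0  bus=[BusRd]  L0: P0=S P1=I P2=I P3=O  mem[L0]=50
12. P0: store L1 := 83  bus=[BusUpgr]  L1: P0=M P1=I P2=I P3=I  mem[L1]=61
13. P2: load  L0  bus=[BusRd]  L0: P0=S P1=I P2=S P3=O  mem[L0]=50
14. P2: load  L1  bus=[BusRd]  L1: P0=O P1=I P2=S P3=I  mem[L1]=61
15. P0: store L1 := 9  bus=[BusUpgr]  L1: P0=M P1=I P2=I P3=I  mem[L1]=61
16. P3: store L1 := 3  bus=[BusRdX,Flush]  L1: P0=I P1=I P2=I P3=M  mem[L1]=9
17. P1: store L0 := 96  bus=[BusRdX,Flush]  L0: P0=I P1=M P2=I P3=I  mem[L0]=96
18. P1: store L0 := 82  bus=[-]  L0: P0=I P1=M P2=I P3=I  mem[L0]=96
19. P3: load  L0  bus=[BusRd]  L0: P0=I P1=O P2=I P3=S  mem[L0]=96
20. P2: load  L0  bus=[BusRd]  L0: P0=I P1=O P2=S P3=S  mem[L0]=96
21. P1: store L1 := 44  bus=[BusRdX,Flush]  L1: P0=I P1=M P2=I P3=I  mem[L1]=3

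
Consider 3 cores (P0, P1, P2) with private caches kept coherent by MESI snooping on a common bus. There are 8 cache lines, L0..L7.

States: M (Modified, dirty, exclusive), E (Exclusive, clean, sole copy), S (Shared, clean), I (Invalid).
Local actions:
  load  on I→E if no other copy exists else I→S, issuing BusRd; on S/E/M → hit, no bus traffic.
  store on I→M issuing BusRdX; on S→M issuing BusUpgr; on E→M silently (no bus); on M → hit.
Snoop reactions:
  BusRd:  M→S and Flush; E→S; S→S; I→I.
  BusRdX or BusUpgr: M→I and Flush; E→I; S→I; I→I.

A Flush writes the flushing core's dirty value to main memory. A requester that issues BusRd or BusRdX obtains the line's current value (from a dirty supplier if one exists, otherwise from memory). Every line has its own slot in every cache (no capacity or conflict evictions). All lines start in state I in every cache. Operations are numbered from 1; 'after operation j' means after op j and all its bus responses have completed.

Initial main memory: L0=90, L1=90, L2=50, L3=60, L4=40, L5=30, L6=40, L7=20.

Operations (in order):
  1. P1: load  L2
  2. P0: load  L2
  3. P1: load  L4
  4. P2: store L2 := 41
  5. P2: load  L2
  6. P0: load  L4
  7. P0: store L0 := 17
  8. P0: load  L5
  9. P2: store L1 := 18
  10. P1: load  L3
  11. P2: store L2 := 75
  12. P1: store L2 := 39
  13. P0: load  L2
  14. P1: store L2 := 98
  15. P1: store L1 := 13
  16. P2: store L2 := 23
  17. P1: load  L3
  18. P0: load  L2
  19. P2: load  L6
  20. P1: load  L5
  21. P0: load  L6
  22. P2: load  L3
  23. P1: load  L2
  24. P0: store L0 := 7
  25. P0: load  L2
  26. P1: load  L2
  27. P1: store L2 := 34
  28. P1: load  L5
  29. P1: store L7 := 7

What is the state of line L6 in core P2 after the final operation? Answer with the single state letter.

[1] P1: load  L2 | P0:I, P1:E(50), P2:I | bus: BusRd
[2] P0: load  L2 | P0:S(50), P1:S(50), P2:I | bus: BusRd
[3] P1: load  L4 | P0:I, P1:E(40), P2:I | bus: BusRd
[4] P2: store L2 := 41 | P0:I, P1:I, P2:M(41) | bus: BusRdX
[5] P2: load  L2 | P0:I, P1:I, P2:M(41) | bus: none
[6] P0: load  L4 | P0:S(40), P1:S(40), P2:I | bus: BusRd
[7] P0: store L0 := 17 | P0:M(17), P1:I, P2:I | bus: BusRdX
[8] P0: load  L5 | P0:E(30), P1:I, P2:I | bus: BusRd
[9] P2: store L1 := 18 | P0:I, P1:I, P2:M(18) | bus: BusRdX
[10] P1: load  L3 | P0:I, P1:E(60), P2:I | bus: BusRd
[11] P2: store L2 := 75 | P0:I, P1:I, P2:M(75) | bus: none
[12] P1: store L2 := 39 | P0:I, P1:M(39), P2:I | bus: BusRdX,Flush
[13] P0: load  L2 | P0:S(39), P1:S(39), P2:I | bus: BusRd,Flush
[14] P1: store L2 := 98 | P0:I, P1:M(98), P2:I | bus: BusUpgr
[15] P1: store L1 := 13 | P0:I, P1:M(13), P2:I | bus: BusRdX,Flush
[16] P2: store L2 := 23 | P0:I, P1:I, P2:M(23) | bus: BusRdX,Flush
[17] P1: load  L3 | P0:I, P1:E(60), P2:I | bus: none
[18] P0: load  L2 | P0:S(23), P1:I, P2:S(23) | bus: BusRd,Flush
[19] P2: load  L6 | P0:I, P1:I, P2:E(40) | bus: BusRd
[20] P1: load  L5 | P0:S(30), P1:S(30), P2:I | bus: BusRd
[21] P0: load  L6 | P0:S(40), P1:I, P2:S(40) | bus: BusRd
[22] P2: load  L3 | P0:I, P1:S(60), P2:S(60) | bus: BusRd
[23] P1: load  L2 | P0:S(23), P1:S(23), P2:S(23) | bus: BusRd
[24] P0: store L0 := 7 | P0:M(7), P1:I, P2:I | bus: none
[25] P0: load  L2 | P0:S(23), P1:S(23), P2:S(23) | bus: none
[26] P1: load  L2 | P0:S(23), P1:S(23), P2:S(23) | bus: none
[27] P1: store L2 := 34 | P0:I, P1:M(34), P2:I | bus: BusUpgr
[28] P1: load  L5 | P0:S(30), P1:S(30), P2:I | bus: none
[29] P1: store L7 := 7 | P0:I, P1:M(7), P2:I | bus: BusRdX

state = S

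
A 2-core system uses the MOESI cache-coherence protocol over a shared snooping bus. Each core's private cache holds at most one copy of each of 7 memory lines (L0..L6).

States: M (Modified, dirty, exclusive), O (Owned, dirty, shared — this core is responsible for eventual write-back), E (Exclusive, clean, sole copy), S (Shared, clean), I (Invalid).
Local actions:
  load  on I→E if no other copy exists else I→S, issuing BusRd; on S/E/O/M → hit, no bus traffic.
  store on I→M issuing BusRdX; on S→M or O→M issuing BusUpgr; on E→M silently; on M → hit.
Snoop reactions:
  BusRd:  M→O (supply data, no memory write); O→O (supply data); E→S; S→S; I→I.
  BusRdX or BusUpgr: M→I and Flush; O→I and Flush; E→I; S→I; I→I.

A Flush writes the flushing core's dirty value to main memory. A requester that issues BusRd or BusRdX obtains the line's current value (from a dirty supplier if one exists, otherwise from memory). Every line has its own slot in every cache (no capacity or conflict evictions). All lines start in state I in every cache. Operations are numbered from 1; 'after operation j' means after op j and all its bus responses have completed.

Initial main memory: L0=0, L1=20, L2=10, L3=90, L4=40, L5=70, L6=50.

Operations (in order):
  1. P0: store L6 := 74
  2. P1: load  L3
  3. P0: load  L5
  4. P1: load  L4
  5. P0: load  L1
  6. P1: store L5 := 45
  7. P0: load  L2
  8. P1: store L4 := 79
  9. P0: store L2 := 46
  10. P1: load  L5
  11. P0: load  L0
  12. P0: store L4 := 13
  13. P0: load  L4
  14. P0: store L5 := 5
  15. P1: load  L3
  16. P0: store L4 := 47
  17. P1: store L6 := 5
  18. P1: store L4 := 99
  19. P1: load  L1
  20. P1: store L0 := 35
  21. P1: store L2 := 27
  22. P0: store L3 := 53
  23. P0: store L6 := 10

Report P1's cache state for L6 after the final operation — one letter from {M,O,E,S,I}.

state = I

1. P0: store L6 := 74  bus=[BusRdX]  L6: P0=M P1=I  mem[L6]=50
2. P1: load  L3  bus=[BusRd]  L3: P0=I P1=E  mem[L3]=90
3. P0: load  L5  bus=[BusRd]  L5: P0=E P1=I  mem[L5]=70
4. P1: load  L4  bus=[BusRd]  L4: P0=I P1=E  mem[L4]=40
5. P0: load  L1  bus=[BusRd]  L1: P0=E P1=I  mem[L1]=20
6. P1: store L5 := 45  bus=[BusRdX]  L5: P0=I P1=M  mem[L5]=70
7. P0: load  L2  bus=[BusRd]  L2: P0=E P1=I  mem[L2]=10
8. P1: store L4 := 79  bus=[-]  L4: P0=I P1=M  mem[L4]=40
9. P0: store L2 := 46  bus=[-]  L2: P0=M P1=I  mem[L2]=10
10. P1: load  L5  bus=[-]  L5: P0=I P1=M  mem[L5]=70
11. P0: load  L0  bus=[BusRd]  L0: P0=E P1=I  mem[L0]=0
12. P0: store L4 := 13  bus=[BusRdX,Flush]  L4: P0=M P1=I  mem[L4]=79
13. P0: load  L4  bus=[-]  L4: P0=M P1=I  mem[L4]=79
14. P0: store L5 := 5  bus=[BusRdX,Flush]  L5: P0=M P1=I  mem[L5]=45
15. P1: load  L3  bus=[-]  L3: P0=I P1=E  mem[L3]=90
16. P0: store L4 := 47  bus=[-]  L4: P0=M P1=I  mem[L4]=79
17. P1: store L6 := 5  bus=[BusRdX,Flush]  L6: P0=I P1=M  mem[L6]=74
18. P1: store L4 := 99  bus=[BusRdX,Flush]  L4: P0=I P1=M  mem[L4]=47
19. P1: load  L1  bus=[BusRd]  L1: P0=S P1=S  mem[L1]=20
20. P1: store L0 := 35  bus=[BusRdX]  L0: P0=I P1=M  mem[L0]=0
21. P1: store L2 := 27  bus=[BusRdX,Flush]  L2: P0=I P1=M  mem[L2]=46
22. P0: store L3 := 53  bus=[BusRdX]  L3: P0=M P1=I  mem[L3]=90
23. P0: store L6 := 10  bus=[BusRdX,Flush]  L6: P0=M P1=I  mem[L6]=5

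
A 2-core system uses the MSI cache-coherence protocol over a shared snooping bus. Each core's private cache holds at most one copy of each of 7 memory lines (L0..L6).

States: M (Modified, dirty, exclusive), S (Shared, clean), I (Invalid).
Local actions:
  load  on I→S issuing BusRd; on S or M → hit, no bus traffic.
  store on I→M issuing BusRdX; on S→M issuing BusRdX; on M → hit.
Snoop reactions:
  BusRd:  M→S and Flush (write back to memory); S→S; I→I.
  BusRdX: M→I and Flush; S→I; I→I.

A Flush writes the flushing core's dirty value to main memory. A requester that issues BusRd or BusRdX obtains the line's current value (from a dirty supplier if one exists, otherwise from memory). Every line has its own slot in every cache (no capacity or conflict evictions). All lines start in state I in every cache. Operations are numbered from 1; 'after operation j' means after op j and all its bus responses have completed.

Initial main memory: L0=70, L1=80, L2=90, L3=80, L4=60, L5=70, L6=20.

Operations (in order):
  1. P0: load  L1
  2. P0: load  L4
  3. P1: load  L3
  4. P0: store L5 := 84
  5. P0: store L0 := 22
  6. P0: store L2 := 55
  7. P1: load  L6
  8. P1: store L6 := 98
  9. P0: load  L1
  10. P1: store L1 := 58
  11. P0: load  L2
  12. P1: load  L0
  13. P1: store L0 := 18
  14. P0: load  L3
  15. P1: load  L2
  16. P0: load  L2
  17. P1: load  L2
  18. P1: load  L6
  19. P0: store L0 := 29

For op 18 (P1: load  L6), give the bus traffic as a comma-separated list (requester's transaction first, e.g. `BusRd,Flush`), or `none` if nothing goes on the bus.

bus = none

1. P0: load  L1  bus=[BusRd]  L1: P0=S P1=I  mem[L1]=80
2. P0: load  L4  bus=[BusRd]  L4: P0=S P1=I  mem[L4]=60
3. P1: load  L3  bus=[BusRd]  L3: P0=I P1=S  mem[L3]=80
4. P0: store L5 := 84  bus=[BusRdX]  L5: P0=M P1=I  mem[L5]=70
5. P0: store L0 := 22  bus=[BusRdX]  L0: P0=M P1=I  mem[L0]=70
6. P0: store L2 := 55  bus=[BusRdX]  L2: P0=M P1=I  mem[L2]=90
7. P1: load  L6  bus=[BusRd]  L6: P0=I P1=S  mem[L6]=20
8. P1: store L6 := 98  bus=[BusRdX]  L6: P0=I P1=M  mem[L6]=20
9. P0: load  L1  bus=[-]  L1: P0=S P1=I  mem[L1]=80
10. P1: store L1 := 58  bus=[BusRdX]  L1: P0=I P1=M  mem[L1]=80
11. P0: load  L2  bus=[-]  L2: P0=M P1=I  mem[L2]=90
12. P1: load  L0  bus=[BusRd,Flush]  L0: P0=S P1=S  mem[L0]=22
13. P1: store L0 := 18  bus=[BusRdX]  L0: P0=I P1=M  mem[L0]=22
14. P0: load  L3  bus=[BusRd]  L3: P0=S P1=S  mem[L3]=80
15. P1: load  L2  bus=[BusRd,Flush]  L2: P0=S P1=S  mem[L2]=55
16. P0: load  L2  bus=[-]  L2: P0=S P1=S  mem[L2]=55
17. P1: load  L2  bus=[-]  L2: P0=S P1=S  mem[L2]=55
18. P1: load  L6  bus=[-]  L6: P0=I P1=M  mem[L6]=20
19. P0: store L0 := 29  bus=[BusRdX,Flush]  L0: P0=M P1=I  mem[L0]=18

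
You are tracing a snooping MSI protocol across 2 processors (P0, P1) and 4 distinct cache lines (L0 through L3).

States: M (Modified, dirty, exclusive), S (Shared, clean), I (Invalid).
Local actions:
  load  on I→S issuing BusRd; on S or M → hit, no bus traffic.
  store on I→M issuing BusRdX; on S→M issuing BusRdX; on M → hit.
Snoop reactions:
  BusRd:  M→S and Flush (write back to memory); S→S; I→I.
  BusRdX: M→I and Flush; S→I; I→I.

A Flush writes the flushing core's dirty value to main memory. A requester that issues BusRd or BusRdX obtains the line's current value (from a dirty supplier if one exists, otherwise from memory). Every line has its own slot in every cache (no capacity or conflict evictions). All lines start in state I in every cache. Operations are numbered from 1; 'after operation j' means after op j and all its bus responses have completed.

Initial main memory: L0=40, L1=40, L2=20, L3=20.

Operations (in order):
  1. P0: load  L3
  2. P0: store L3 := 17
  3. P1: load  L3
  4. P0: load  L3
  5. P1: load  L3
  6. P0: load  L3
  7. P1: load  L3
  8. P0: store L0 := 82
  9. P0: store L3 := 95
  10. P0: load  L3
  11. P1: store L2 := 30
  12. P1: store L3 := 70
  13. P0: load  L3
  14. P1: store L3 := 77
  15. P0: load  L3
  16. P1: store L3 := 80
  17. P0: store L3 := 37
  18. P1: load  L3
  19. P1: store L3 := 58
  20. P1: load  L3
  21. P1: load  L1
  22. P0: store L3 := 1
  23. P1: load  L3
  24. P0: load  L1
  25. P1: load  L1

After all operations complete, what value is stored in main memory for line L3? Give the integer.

memory[L3] = 1

1. P0: load  L3  bus=[BusRd]  L3: P0=S P1=I  mem[L3]=20
2. P0: store L3 := 17  bus=[BusRdX]  L3: P0=M P1=I  mem[L3]=20
3. P1: load  L3  bus=[BusRd,Flush]  L3: P0=S P1=S  mem[L3]=17
4. P0: load  L3  bus=[-]  L3: P0=S P1=S  mem[L3]=17
5. P1: load  L3  bus=[-]  L3: P0=S P1=S  mem[L3]=17
6. P0: load  L3  bus=[-]  L3: P0=S P1=S  mem[L3]=17
7. P1: load  L3  bus=[-]  L3: P0=S P1=S  mem[L3]=17
8. P0: store L0 := 82  bus=[BusRdX]  L0: P0=M P1=I  mem[L0]=40
9. P0: store L3 := 95  bus=[BusRdX]  L3: P0=M P1=I  mem[L3]=17
10. P0: load  L3  bus=[-]  L3: P0=M P1=I  mem[L3]=17
11. P1: store L2 := 30  bus=[BusRdX]  L2: P0=I P1=M  mem[L2]=20
12. P1: store L3 := 70  bus=[BusRdX,Flush]  L3: P0=I P1=M  mem[L3]=95
13. P0: load  L3  bus=[BusRd,Flush]  L3: P0=S P1=S  mem[L3]=70
14. P1: store L3 := 77  bus=[BusRdX]  L3: P0=I P1=M  mem[L3]=70
15. P0: load  L3  bus=[BusRd,Flush]  L3: P0=S P1=S  mem[L3]=77
16. P1: store L3 := 80  bus=[BusRdX]  L3: P0=I P1=M  mem[L3]=77
17. P0: store L3 := 37  bus=[BusRdX,Flush]  L3: P0=M P1=I  mem[L3]=80
18. P1: load  L3  bus=[BusRd,Flush]  L3: P0=S P1=S  mem[L3]=37
19. P1: store L3 := 58  bus=[BusRdX]  L3: P0=I P1=M  mem[L3]=37
20. P1: load  L3  bus=[-]  L3: P0=I P1=M  mem[L3]=37
21. P1: load  L1  bus=[BusRd]  L1: P0=I P1=S  mem[L1]=40
22. P0: store L3 := 1  bus=[BusRdX,Flush]  L3: P0=M P1=I  mem[L3]=58
23. P1: load  L3  bus=[BusRd,Flush]  L3: P0=S P1=S  mem[L3]=1
24. P0: load  L1  bus=[BusRd]  L1: P0=S P1=S  mem[L1]=40
25. P1: load  L1  bus=[-]  L1: P0=S P1=S  mem[L1]=40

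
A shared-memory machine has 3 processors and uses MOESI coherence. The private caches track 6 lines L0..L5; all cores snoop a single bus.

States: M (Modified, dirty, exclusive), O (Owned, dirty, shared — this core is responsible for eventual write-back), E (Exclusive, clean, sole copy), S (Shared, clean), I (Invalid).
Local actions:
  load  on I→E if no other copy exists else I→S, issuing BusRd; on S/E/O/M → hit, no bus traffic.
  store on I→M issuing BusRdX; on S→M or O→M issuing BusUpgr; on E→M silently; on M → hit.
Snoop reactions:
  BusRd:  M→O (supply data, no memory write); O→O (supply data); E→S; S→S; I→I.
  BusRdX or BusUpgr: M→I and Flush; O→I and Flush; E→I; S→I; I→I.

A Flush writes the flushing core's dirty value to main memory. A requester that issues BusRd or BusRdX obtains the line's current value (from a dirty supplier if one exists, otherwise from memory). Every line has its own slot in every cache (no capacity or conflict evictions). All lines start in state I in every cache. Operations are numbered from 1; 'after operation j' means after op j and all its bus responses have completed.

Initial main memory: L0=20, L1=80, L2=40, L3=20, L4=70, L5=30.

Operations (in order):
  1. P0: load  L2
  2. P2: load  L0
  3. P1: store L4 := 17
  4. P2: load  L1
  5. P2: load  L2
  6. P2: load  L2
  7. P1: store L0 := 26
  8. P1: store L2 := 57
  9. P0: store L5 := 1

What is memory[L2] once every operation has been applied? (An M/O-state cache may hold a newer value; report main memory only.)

memory[L2] = 40

1. P0: load  L2  bus=[BusRd]  L2: P0=E P1=I P2=I  mem[L2]=40
2. P2: load  L0  bus=[BusRd]  L0: P0=I P1=I P2=E  mem[L0]=20
3. P1: store L4 := 17  bus=[BusRdX]  L4: P0=I P1=M P2=I  mem[L4]=70
4. P2: load  L1  bus=[BusRd]  L1: P0=I P1=I P2=E  mem[L1]=80
5. P2: load  L2  bus=[BusRd]  L2: P0=S P1=I P2=S  mem[L2]=40
6. P2: load  L2  bus=[-]  L2: P0=S P1=I P2=S  mem[L2]=40
7. P1: store L0 := 26  bus=[BusRdX]  L0: P0=I P1=M P2=I  mem[L0]=20
8. P1: store L2 := 57  bus=[BusRdX]  L2: P0=I P1=M P2=I  mem[L2]=40
9. P0: store L5 := 1  bus=[BusRdX]  L5: P0=M P1=I P2=I  mem[L5]=30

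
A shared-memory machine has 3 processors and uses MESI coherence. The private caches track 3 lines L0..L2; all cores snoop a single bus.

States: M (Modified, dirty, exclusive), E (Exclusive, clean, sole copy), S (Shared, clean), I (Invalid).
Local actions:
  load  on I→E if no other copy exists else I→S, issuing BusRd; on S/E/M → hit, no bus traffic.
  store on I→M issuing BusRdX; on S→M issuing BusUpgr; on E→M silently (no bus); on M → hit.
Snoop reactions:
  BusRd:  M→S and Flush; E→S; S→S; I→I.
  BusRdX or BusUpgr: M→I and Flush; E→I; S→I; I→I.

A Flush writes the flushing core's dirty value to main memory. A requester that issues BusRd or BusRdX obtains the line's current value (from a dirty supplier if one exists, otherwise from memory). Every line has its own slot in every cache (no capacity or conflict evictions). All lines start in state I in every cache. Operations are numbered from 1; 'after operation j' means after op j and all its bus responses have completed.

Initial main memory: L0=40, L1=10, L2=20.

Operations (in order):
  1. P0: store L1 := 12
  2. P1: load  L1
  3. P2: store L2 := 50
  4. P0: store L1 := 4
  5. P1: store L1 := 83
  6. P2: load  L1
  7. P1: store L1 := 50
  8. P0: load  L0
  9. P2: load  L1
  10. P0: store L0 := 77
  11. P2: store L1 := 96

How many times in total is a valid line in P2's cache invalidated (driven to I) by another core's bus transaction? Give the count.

  op1 P0: store L1 := 12 → M/I/I on L1; bus BusRdX; mem=10
  op2 P1: load  L1 → S/S/I on L1; bus BusRd Flush; mem=12
  op3 P2: store L2 := 50 → I/I/M on L2; bus BusRdX; mem=20
  op4 P0: store L1 := 4 → M/I/I on L1; bus BusUpgr; mem=12
  op5 P1: store L1 := 83 → I/M/I on L1; bus BusRdX Flush; mem=4
  op6 P2: load  L1 → I/S/S on L1; bus BusRd Flush; mem=83
  op7 P1: store L1 := 50 → I/M/I on L1; bus BusUpgr; mem=83
  op8 P0: load  L0 → E/I/I on L0; bus BusRd; mem=40
  op9 P2: load  L1 → I/S/S on L1; bus BusRd Flush; mem=50
  op10 P0: store L0 := 77 → M/I/I on L0; bus (none); mem=40
  op11 P2: store L1 := 96 → I/I/M on L1; bus BusUpgr; mem=50

invalidations = 1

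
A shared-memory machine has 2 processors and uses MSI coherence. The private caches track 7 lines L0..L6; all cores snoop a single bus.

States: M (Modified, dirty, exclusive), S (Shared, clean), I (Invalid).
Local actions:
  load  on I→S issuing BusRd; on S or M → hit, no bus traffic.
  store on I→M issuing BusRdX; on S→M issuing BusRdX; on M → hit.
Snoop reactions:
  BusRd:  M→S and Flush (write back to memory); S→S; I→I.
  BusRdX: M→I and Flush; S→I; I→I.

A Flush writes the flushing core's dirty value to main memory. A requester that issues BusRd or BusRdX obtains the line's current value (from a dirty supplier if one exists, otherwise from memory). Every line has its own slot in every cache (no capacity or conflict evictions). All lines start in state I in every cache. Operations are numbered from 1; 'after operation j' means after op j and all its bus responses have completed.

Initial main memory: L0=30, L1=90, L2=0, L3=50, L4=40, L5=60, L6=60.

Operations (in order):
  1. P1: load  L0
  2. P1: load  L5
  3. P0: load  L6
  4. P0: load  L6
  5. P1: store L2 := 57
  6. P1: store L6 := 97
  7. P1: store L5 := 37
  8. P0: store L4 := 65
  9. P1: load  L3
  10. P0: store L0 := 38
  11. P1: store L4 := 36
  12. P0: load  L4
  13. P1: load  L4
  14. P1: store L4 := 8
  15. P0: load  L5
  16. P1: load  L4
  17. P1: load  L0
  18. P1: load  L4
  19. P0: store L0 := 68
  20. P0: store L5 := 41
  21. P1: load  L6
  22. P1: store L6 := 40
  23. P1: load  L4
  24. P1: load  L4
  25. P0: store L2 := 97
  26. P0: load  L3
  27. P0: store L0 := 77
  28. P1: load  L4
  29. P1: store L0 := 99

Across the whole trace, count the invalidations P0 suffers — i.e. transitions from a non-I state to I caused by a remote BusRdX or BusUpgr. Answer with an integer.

invalidations = 4

1. P1: load  L0  bus=[BusRd]  L0: P0=I P1=S  mem[L0]=30
2. P1: load  L5  bus=[BusRd]  L5: P0=I P1=S  mem[L5]=60
3. P0: load  L6  bus=[BusRd]  L6: P0=S P1=I  mem[L6]=60
4. P0: load  L6  bus=[-]  L6: P0=S P1=I  mem[L6]=60
5. P1: store L2 := 57  bus=[BusRdX]  L2: P0=I P1=M  mem[L2]=0
6. P1: store L6 := 97  bus=[BusRdX]  L6: P0=I P1=M  mem[L6]=60
7. P1: store L5 := 37  bus=[BusRdX]  L5: P0=I P1=M  mem[L5]=60
8. P0: store L4 := 65  bus=[BusRdX]  L4: P0=M P1=I  mem[L4]=40
9. P1: load  L3  bus=[BusRd]  L3: P0=I P1=S  mem[L3]=50
10. P0: store L0 := 38  bus=[BusRdX]  L0: P0=M P1=I  mem[L0]=30
11. P1: store L4 := 36  bus=[BusRdX,Flush]  L4: P0=I P1=M  mem[L4]=65
12. P0: load  L4  bus=[BusRd,Flush]  L4: P0=S P1=S  mem[L4]=36
13. P1: load  L4  bus=[-]  L4: P0=S P1=S  mem[L4]=36
14. P1: store L4 := 8  bus=[BusRdX]  L4: P0=I P1=M  mem[L4]=36
15. P0: load  L5  bus=[BusRd,Flush]  L5: P0=S P1=S  mem[L5]=37
16. P1: load  L4  bus=[-]  L4: P0=I P1=M  mem[L4]=36
17. P1: load  L0  bus=[BusRd,Flush]  L0: P0=S P1=S  mem[L0]=38
18. P1: load  L4  bus=[-]  L4: P0=I P1=M  mem[L4]=36
19. P0: store L0 := 68  bus=[BusRdX]  L0: P0=M P1=I  mem[L0]=38
20. P0: store L5 := 41  bus=[BusRdX]  L5: P0=M P1=I  mem[L5]=37
21. P1: load  L6  bus=[-]  L6: P0=I P1=M  mem[L6]=60
22. P1: store L6 := 40  bus=[-]  L6: P0=I P1=M  mem[L6]=60
23. P1: load  L4  bus=[-]  L4: P0=I P1=M  mem[L4]=36
24. P1: load  L4  bus=[-]  L4: P0=I P1=M  mem[L4]=36
25. P0: store L2 := 97  bus=[BusRdX,Flush]  L2: P0=M P1=I  mem[L2]=57
26. P0: load  L3  bus=[BusRd]  L3: P0=S P1=S  mem[L3]=50
27. P0: store L0 := 77  bus=[-]  L0: P0=M P1=I  mem[L0]=38
28. P1: load  L4  bus=[-]  L4: P0=I P1=M  mem[L4]=36
29. P1: store L0 := 99  bus=[BusRdX,Flush]  L0: P0=I P1=M  mem[L0]=77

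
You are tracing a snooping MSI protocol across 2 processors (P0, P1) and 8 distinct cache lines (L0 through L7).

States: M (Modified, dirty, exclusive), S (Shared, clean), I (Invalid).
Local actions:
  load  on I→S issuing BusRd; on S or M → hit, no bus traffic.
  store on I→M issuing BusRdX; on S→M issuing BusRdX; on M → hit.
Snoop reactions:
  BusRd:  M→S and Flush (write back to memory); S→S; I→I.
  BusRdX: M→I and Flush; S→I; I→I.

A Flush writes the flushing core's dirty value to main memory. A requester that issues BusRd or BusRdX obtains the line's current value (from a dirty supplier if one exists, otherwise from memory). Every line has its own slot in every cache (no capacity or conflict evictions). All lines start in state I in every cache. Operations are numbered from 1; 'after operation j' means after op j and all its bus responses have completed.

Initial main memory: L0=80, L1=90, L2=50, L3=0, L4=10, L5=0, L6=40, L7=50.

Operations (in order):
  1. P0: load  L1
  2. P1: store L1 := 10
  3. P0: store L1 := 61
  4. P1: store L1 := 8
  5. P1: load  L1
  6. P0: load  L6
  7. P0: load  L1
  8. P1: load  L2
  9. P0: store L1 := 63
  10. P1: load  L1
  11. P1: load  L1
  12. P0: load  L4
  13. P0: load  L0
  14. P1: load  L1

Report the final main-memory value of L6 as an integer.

memory[L6] = 40

[1] P0: load  L1 | P0:S(90), P1:I | bus: BusRd
[2] P1: store L1 := 10 | P0:I, P1:M(10) | bus: BusRdX
[3] P0: store L1 := 61 | P0:M(61), P1:I | bus: BusRdX,Flush
[4] P1: store L1 := 8 | P0:I, P1:M(8) | bus: BusRdX,Flush
[5] P1: load  L1 | P0:I, P1:M(8) | bus: none
[6] P0: load  L6 | P0:S(40), P1:I | bus: BusRd
[7] P0: load  L1 | P0:S(8), P1:S(8) | bus: BusRd,Flush
[8] P1: load  L2 | P0:I, P1:S(50) | bus: BusRd
[9] P0: store L1 := 63 | P0:M(63), P1:I | bus: BusRdX
[10] P1: load  L1 | P0:S(63), P1:S(63) | bus: BusRd,Flush
[11] P1: load  L1 | P0:S(63), P1:S(63) | bus: none
[12] P0: load  L4 | P0:S(10), P1:I | bus: BusRd
[13] P0: load  L0 | P0:S(80), P1:I | bus: BusRd
[14] P1: load  L1 | P0:S(63), P1:S(63) | bus: none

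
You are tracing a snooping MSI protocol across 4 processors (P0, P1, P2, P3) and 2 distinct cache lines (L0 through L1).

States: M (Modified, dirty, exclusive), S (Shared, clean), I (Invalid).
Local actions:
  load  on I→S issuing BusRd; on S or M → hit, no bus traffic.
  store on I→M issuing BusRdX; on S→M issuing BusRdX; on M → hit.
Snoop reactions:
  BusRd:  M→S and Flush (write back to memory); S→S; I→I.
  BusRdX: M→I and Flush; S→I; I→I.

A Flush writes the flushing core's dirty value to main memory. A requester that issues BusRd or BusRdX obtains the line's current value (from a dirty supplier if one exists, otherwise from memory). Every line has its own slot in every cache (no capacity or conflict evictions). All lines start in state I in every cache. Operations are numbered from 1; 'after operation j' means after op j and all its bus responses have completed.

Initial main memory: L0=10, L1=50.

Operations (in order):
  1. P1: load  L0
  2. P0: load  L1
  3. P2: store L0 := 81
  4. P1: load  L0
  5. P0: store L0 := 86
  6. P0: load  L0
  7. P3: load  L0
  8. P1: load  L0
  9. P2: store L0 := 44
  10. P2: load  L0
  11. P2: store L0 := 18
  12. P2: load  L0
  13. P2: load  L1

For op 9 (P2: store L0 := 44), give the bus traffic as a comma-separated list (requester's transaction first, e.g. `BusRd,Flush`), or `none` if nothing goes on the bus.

bus = BusRdX

  op1 P1: load  L0 → I/S/I/I on L0; bus BusRd; mem=10
  op2 P0: load  L1 → S/I/I/I on L1; bus BusRd; mem=50
  op3 P2: store L0 := 81 → I/I/M/I on L0; bus BusRdX; mem=10
  op4 P1: load  L0 → I/S/S/I on L0; bus BusRd Flush; mem=81
  op5 P0: store L0 := 86 → M/I/I/I on L0; bus BusRdX; mem=81
  op6 P0: load  L0 → M/I/I/I on L0; bus (none); mem=81
  op7 P3: load  L0 → S/I/I/S on L0; bus BusRd Flush; mem=86
  op8 P1: load  L0 → S/S/I/S on L0; bus BusRd; mem=86
  op9 P2: store L0 := 44 → I/I/M/I on L0; bus BusRdX; mem=86
  op10 P2: load  L0 → I/I/M/I on L0; bus (none); mem=86
  op11 P2: store L0 := 18 → I/I/M/I on L0; bus (none); mem=86
  op12 P2: load  L0 → I/I/M/I on L0; bus (none); mem=86
  op13 P2: load  L1 → S/I/S/I on L1; bus BusRd; mem=50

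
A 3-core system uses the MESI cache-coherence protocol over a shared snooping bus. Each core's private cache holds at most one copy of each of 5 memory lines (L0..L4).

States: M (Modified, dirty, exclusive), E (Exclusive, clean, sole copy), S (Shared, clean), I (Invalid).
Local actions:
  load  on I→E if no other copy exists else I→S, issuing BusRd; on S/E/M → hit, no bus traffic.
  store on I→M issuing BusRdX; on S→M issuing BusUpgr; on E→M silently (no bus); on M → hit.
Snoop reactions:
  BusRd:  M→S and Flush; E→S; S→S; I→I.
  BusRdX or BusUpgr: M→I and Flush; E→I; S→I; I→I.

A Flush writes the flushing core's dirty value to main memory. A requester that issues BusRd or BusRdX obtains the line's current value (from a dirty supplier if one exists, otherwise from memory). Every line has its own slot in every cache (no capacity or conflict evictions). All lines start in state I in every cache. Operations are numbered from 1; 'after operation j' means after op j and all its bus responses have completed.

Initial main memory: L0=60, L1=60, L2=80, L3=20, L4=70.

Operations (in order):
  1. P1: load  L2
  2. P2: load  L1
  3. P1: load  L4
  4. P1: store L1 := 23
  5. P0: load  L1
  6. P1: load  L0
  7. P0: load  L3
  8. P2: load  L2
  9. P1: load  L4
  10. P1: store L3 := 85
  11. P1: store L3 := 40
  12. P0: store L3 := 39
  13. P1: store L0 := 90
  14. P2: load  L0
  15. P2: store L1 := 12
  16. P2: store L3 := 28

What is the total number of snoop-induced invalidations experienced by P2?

  op1 P1: load  L2 → I/E/I on L2; bus BusRd; mem=80
  op2 P2: load  L1 → I/I/E on L1; bus BusRd; mem=60
  op3 P1: load  L4 → I/E/I on L4; bus BusRd; mem=70
  op4 P1: store L1 := 23 → I/M/I on L1; bus BusRdX; mem=60
  op5 P0: load  L1 → S/S/I on L1; bus BusRd Flush; mem=23
  op6 P1: load  L0 → I/E/I on L0; bus BusRd; mem=60
  op7 P0: load  L3 → E/I/I on L3; bus BusRd; mem=20
  op8 P2: load  L2 → I/S/S on L2; bus BusRd; mem=80
  op9 P1: load  L4 → I/E/I on L4; bus (none); mem=70
  op10 P1: store L3 := 85 → I/M/I on L3; bus BusRdX; mem=20
  op11 P1: store L3 := 40 → I/M/I on L3; bus (none); mem=20
  op12 P0: store L3 := 39 → M/I/I on L3; bus BusRdX Flush; mem=40
  op13 P1: store L0 := 90 → I/M/I on L0; bus (none); mem=60
  op14 P2: load  L0 → I/S/S on L0; bus BusRd Flush; mem=90
  op15 P2: store L1 := 12 → I/I/M on L1; bus BusRdX; mem=23
  op16 P2: store L3 := 28 → I/I/M on L3; bus BusRdX Flush; mem=39

invalidations = 1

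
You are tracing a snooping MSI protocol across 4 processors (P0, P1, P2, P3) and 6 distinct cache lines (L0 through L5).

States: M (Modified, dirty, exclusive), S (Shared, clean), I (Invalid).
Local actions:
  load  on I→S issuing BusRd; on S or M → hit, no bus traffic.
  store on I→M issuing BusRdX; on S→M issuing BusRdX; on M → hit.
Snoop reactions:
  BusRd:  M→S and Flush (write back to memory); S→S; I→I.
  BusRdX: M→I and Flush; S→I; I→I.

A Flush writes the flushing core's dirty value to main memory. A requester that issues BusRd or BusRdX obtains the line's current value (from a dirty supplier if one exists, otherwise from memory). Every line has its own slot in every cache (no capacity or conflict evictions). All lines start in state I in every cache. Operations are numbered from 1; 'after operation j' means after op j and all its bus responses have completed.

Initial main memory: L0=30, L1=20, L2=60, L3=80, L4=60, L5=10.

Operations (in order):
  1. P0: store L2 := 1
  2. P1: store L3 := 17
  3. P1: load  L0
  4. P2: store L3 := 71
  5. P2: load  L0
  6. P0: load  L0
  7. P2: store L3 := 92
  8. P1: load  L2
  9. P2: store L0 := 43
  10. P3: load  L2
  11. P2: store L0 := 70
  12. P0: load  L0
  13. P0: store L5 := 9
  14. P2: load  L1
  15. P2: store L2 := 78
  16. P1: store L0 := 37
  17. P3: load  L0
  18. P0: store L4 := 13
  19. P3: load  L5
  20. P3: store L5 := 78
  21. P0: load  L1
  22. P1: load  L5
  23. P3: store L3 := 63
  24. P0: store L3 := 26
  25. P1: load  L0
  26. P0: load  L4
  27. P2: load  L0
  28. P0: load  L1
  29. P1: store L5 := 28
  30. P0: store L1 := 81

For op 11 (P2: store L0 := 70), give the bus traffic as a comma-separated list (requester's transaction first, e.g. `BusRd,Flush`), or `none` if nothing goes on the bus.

  op1 P0: store L2 := 1 → M/I/I/I on L2; bus BusRdX; mem=60
  op2 P1: store L3 := 17 → I/M/I/I on L3; bus BusRdX; mem=80
  op3 P1: load  L0 → I/S/I/I on L0; bus BusRd; mem=30
  op4 P2: store L3 := 71 → I/I/M/I on L3; bus BusRdX Flush; mem=17
  op5 P2: load  L0 → I/S/S/I on L0; bus BusRd; mem=30
  op6 P0: load  L0 → S/S/S/I on L0; bus BusRd; mem=30
  op7 P2: store L3 := 92 → I/I/M/I on L3; bus (none); mem=17
  op8 P1: load  L2 → S/S/I/I on L2; bus BusRd Flush; mem=1
  op9 P2: store L0 := 43 → I/I/M/I on L0; bus BusRdX; mem=30
  op10 P3: load  L2 → S/S/I/S on L2; bus BusRd; mem=1
  op11 P2: store L0 := 70 → I/I/M/I on L0; bus (none); mem=30
  op12 P0: load  L0 → S/I/S/I on L0; bus BusRd Flush; mem=70
  op13 P0: store L5 := 9 → M/I/I/I on L5; bus BusRdX; mem=10
  op14 P2: load  L1 → I/I/S/I on L1; bus BusRd; mem=20
  op15 P2: store L2 := 78 → I/I/M/I on L2; bus BusRdX; mem=1
  op16 P1: store L0 := 37 → I/M/I/I on L0; bus BusRdX; mem=70
  op17 P3: load  L0 → I/S/I/S on L0; bus BusRd Flush; mem=37
  op18 P0: store L4 := 13 → M/I/I/I on L4; bus BusRdX; mem=60
  op19 P3: load  L5 → S/I/I/S on L5; bus BusRd Flush; mem=9
  op20 P3: store L5 := 78 → I/I/I/M on L5; bus BusRdX; mem=9
  op21 P0: load  L1 → S/I/S/I on L1; bus BusRd; mem=20
  op22 P1: load  L5 → I/S/I/S on L5; bus BusRd Flush; mem=78
  op23 P3: store L3 := 63 → I/I/I/M on L3; bus BusRdX Flush; mem=92
  op24 P0: store L3 := 26 → M/I/I/I on L3; bus BusRdX Flush; mem=63
  op25 P1: load  L0 → I/S/I/S on L0; bus (none); mem=37
  op26 P0: load  L4 → M/I/I/I on L4; bus (none); mem=60
  op27 P2: load  L0 → I/S/S/S on L0; bus BusRd; mem=37
  op28 P0: load  L1 → S/I/S/I on L1; bus (none); mem=20
  op29 P1: store L5 := 28 → I/M/I/I on L5; bus BusRdX; mem=78
  op30 P0: store L1 := 81 → M/I/I/I on L1; bus BusRdX; mem=20

bus = none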